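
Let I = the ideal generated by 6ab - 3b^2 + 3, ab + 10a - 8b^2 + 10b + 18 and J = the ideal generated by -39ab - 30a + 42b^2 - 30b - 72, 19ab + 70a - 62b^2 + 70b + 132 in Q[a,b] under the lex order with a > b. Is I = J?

Since reduced Gröbner bases are canonical representatives of ideals under a given ordering, it suffices to compute and compare them.
Buchberger on the first generating set:
f_1 = 6ab - 3b^2 + 3, LT = ab.
f_2 = ab + 10a - 8b^2 + 10b + 18, LT = ab.

S(f_1,f_2): lcm = ab. S = -10a + 15/2b^2 - 10b - 35/2.
  leading term a: no divisor's leading term divides it; move -10a to the remainder.
  leading term b^2: no divisor's leading term divides it; move 15/2b^2 to the remainder.
  leading term b: no divisor's leading term divides it; move -10b to the remainder.
  leading term 1: no divisor's leading term divides it; move -35/2 to the remainder.
  remainder -10a + 15/2b^2 - 10b - 35/2 ≠ 0; add g_3 = -10a + 15/2b^2 - 10b - 35/2 to the basis.

S(f_1,g_3): lcm = ab. S = 3/4b^3 - 3/2b^2 - 7/4b + 1/2.
  leading term b^3: no divisor's leading term divides it; move 3/4b^3 to the remainder.
  leading term b^2: no divisor's leading term divides it; move -3/2b^2 to the remainder.
  leading term b: no divisor's leading term divides it; move -7/4b to the remainder.
  leading term 1: no divisor's leading term divides it; move 1/2 to the remainder.
  remainder 3/4b^3 - 3/2b^2 - 7/4b + 1/2 ≠ 0; add g_4 = 3/4b^3 - 3/2b^2 - 7/4b + 1/2 to the basis.

The other S-polynomials (S(f_2,g_3), S(f_1,g_4), S(f_2,g_4), S(g_3,g_4)) all reduce to 0 modulo the current basis, so we have a Gröbner basis.
Inter-reduce: drop elements whose leading term is divisible by another's, tail-reduce, and make monic.
Reduced Gröbner basis: {a - 3/4b^2 + b + 7/4, b^3 - 2b^2 - 7/3b + 2/3}.

Buchberger on the second generating set:
h_1 = -39ab - 30a + 42b^2 - 30b - 72, LT = ab.
h_2 = 19ab + 70a - 62b^2 + 70b + 132, LT = ab.

S(h_1,h_2): lcm = ab. S = -720/247a + 540/247b^2 - 720/247b - 1260/247.
  leading term a: no divisor's leading term divides it; move -720/247a to the remainder.
  leading term b^2: no divisor's leading term divides it; move 540/247b^2 to the remainder.
  leading term b: no divisor's leading term divides it; move -720/247b to the remainder.
  leading term 1: no divisor's leading term divides it; move -1260/247 to the remainder.
  remainder -720/247a + 540/247b^2 - 720/247b - 1260/247 ≠ 0; add k_3 = -720/247a + 540/247b^2 - 720/247b - 1260/247 to the basis.

S(h_1,k_3): lcm = ab. S = 10/13a + 3/4b^3 - 27/13b^2 - 51/52b + 24/13.
  leading term a: subtract (-19/72)·k_3 from 10/13a + 3/4b^3 - 27/13b^2 - 51/52b + 24/13 → 3/4b^3 - 3/2b^2 - 7/4b + 1/2
  leading term b^3: no divisor's leading term divides it; move 3/4b^3 to the remainder.
  leading term b^2: no divisor's leading term divides it; move -3/2b^2 to the remainder.
  leading term b: no divisor's leading term divides it; move -7/4b to the remainder.
  leading term 1: no divisor's leading term divides it; move 1/2 to the remainder.
  remainder 3/4b^3 - 3/2b^2 - 7/4b + 1/2 ≠ 0; add k_4 = 3/4b^3 - 3/2b^2 - 7/4b + 1/2 to the basis.

The other S-polynomials (S(h_2,k_3), S(h_1,k_4), S(h_2,k_4), S(k_3,k_4)) all reduce to 0 modulo the current basis, so we have a Gröbner basis.
Inter-reduce: drop elements whose leading term is divisible by another's, tail-reduce, and make monic.
Reduced Gröbner basis: {a - 3/4b^2 + b + 7/4, b^3 - 2b^2 - 7/3b + 2/3}.

The two bases agree; hence the ideals are identical.

Yes, the ideals are equal.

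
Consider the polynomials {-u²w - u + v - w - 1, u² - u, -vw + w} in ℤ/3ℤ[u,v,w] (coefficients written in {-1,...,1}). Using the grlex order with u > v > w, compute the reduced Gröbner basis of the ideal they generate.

G = {u² - u, uv + v - w - 1, uw + u - v + w + 1, v² + u - v - w, vw - w, w² + u - v + w + 1}

Buchberger's algorithm terminates because the ascending chain of leading-term ideals stabilizes.

f_1 = -u²w - u + v - w - 1, LT = u²w.
f_2 = u² - u, LT = u².
f_3 = -vw + w, LT = vw.

S(f_1,f_2): lcm = u²w. S = uw + u - v + w + 1.
  leading term uw: no divisor's leading term divides it; move uw to the remainder.
  leading term u: no divisor's leading term divides it; move u to the remainder.
  leading term v: no divisor's leading term divides it; move -v to the remainder.
  leading term w: no divisor's leading term divides it; move w to the remainder.
  leading term 1: no divisor's leading term divides it; move 1 to the remainder.
  remainder uw + u - v + w + 1 ≠ 0; add g_4 = uw + u - v + w + 1 to the basis.

S(f_1,f_3): lcm = u²vw. S = u²w + uv - v² + vw + v.
  leading term u²w: subtract (-1)·f_1 from u²w + uv - v² + vw + v → uv - v² + vw - u - v - w - 1
  leading term uv: no divisor's leading term divides it; move uv to the remainder.
  leading term v²: no divisor's leading term divides it; move -v² to the remainder.
  leading term vw: subtract (-1)·f_3 from vw - u - v - w - 1 → -u - v - 1
  leading term u: no divisor's leading term divides it; move -u to the remainder.
  leading term v: no divisor's leading term divides it; move -v to the remainder.
  leading term 1: no divisor's leading term divides it; move -1 to the remainder.
  remainder uv - v² - u - v - 1 ≠ 0; add g_5 = uv - v² - u - v - 1 to the basis.

S(f_1,g_4): lcm = u²w. S = -u² + uv - uw - v + w + 1.
  leading term u²: subtract (-1)·f_2 from -u² + uv - uw - v + w + 1 → uv - uw - u - v + w + 1
  leading term uv: subtract (1)·g_5 from uv - uw - u - v + w + 1 → -uw + v² + w - 1
  leading term uw: subtract (-1)·g_4 from -uw + v² + w - 1 → v² + u - v - w
  leading term v²: no divisor's leading term divides it; move v² to the remainder.
  leading term u: no divisor's leading term divides it; move u to the remainder.
  leading term v: no divisor's leading term divides it; move -v to the remainder.
  leading term w: no divisor's leading term divides it; move -w to the remainder.
  remainder v² + u - v - w ≠ 0; add g_6 = v² + u - v - w to the basis.

S(f_3,g_6): lcm = v²w. S = -uw + w².
  leading term uw: subtract (-1)·g_4 from -uw + w² → w² + u - v + w + 1
  leading term w²: no divisor's leading term divides it; move w² to the remainder.
  leading term u: no divisor's leading term divides it; move u to the remainder.
  leading term v: no divisor's leading term divides it; move -v to the remainder.
  leading term w: no divisor's leading term divides it; move w to the remainder.
  leading term 1: no divisor's leading term divides it; move 1 to the remainder.
  remainder w² + u - v + w + 1 ≠ 0; add g_7 = w² + u - v + w + 1 to the basis.

The other S-polynomials (S(f_2,f_3), S(f_2,g_4), S(f_3,g_4), S(f_1,g_5), S(f_2,g_5), S(f_3,g_5), S(g_4,g_5), S(f_1,g_6), S(f_2,g_6), S(g_4,g_6), S(g_5,g_6), S(f_1,g_7), S(f_2,g_7), S(f_3,g_7), S(g_4,g_7), S(g_5,g_7), S(g_6,g_7)) all reduce to 0 modulo the current basis, so we have a Gröbner basis.
Inter-reduce: drop elements whose leading term is divisible by another's, tail-reduce, and make monic.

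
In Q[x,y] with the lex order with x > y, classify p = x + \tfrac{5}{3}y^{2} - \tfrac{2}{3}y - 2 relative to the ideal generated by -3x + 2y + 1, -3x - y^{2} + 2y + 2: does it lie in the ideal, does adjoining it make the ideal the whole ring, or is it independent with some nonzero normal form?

First compute the reduced Gröbner basis of I by Buchberger's algorithm.
f_1 = -3x + 2y + 1, LT = x.
f_2 = -3x - y^{2} + 2y + 2, LT = x.

S(f_1,f_2): lcm = x. S = -\tfrac{1}{3}y^{2} + \tfrac{1}{3}.
  reduce S modulo (f_1, f_2):
  remainder -\tfrac{1}{3}y^{2} + \tfrac{1}{3} ≠ 0; add h_3 = -\tfrac{1}{3}y^{2} + \tfrac{1}{3} to the basis.

The other S-polynomials (S(f_1,h_3), S(f_2,h_3)) all reduce to 0 modulo the current basis, so we have a Gröbner basis.
Inter-reduce: drop elements whose leading term is divisible by another's, tail-reduce, and make monic.
Reduced Gröbner basis: {x - \tfrac{2}{3}y - \tfrac{1}{3}, y^{2} - 1}.
Label its elements g_1 = x - \tfrac{2}{3}y - \tfrac{1}{3}, g_2 = y^{2} - 1.

Reduce p = x + \tfrac{5}{3}y^{2} - \tfrac{2}{3}y - 2 modulo G:
  leading term x: subtract (1)·g_1 from x + \tfrac{5}{3}y^{2} - \tfrac{2}{3}y - 2 → \tfrac{5}{3}y^{2} - \tfrac{5}{3}
  leading term y^{2}: subtract (\tfrac{5}{3})·g_2 from \tfrac{5}{3}y^{2} - \tfrac{5}{3} → 0
  normal form = 0.
Since the normal form is 0, p ∈ I.

The remainder on division by a Gröbner basis is unique — it is the normal form.

x + \tfrac{5}{3}y^{2} - \tfrac{2}{3}y - 2 lies in I (it reduces to 0).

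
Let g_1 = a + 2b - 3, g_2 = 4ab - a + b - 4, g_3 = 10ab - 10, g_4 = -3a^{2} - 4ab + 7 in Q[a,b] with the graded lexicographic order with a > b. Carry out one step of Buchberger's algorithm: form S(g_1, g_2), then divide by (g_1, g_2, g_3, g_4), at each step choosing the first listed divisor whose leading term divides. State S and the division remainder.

lcm(LM(g_1), LM(g_2)) = ab.
S = (lcm/LT(g_1))·g_1 − (lcm/LT(g_2))·g_2 = 2b^{2} + \tfrac{1}{4}a - \tfrac{13}{4}b + 1.
Reduce S modulo (g_1, g_2, g_3, g_4) in that order:
  leading term b^{2}: no divisor's leading term divides it; move 2b^{2} to the remainder.
  leading term a: subtract (\tfrac{1}{4})·g_1 from \tfrac{1}{4}a - \tfrac{13}{4}b + 1 → -\tfrac{15}{4}b + \tfrac{7}{4}
  leading term b: no divisor's leading term divides it; move -\tfrac{15}{4}b to the remainder.
  leading term 1: no divisor's leading term divides it; move \tfrac{7}{4} to the remainder.
The remainder 2b^{2} - \tfrac{15}{4}b + \tfrac{7}{4} is nonzero, so it would be added as the next basis element.
This is the inner loop of Buchberger's algorithm — each nonzero remainder becomes a new basis element.

S(g_1, g_2) = 2b^{2} + \tfrac{1}{4}a - \tfrac{13}{4}b + 1; remainder on division = 2b^{2} - \tfrac{15}{4}b + \tfrac{7}{4}.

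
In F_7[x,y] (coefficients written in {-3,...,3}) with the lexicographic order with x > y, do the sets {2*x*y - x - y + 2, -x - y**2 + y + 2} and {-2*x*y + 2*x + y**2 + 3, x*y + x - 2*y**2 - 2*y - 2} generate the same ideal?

Since reduced Gröbner bases are canonical representatives of ideals under a given ordering, it suffices to compute and compare them.
Buchberger on the first generating set:
f_1 = 2*x*y - x - y + 2, LT = x*y.
f_2 = -x - y**2 + y + 2, LT = x.

S(f_1,f_2): lcm = x*y. S = 3*x - y**3 + y**2 - 2*y + 1.
  reduce S modulo (f_1, f_2):
  remainder -y**3 - 2*y**2 + y ≠ 0; add g_3 = -y**3 - 2*y**2 + y to the basis.

The other S-polynomials (S(f_1,g_3), S(f_2,g_3)) all reduce to 0 modulo the current basis, so we have a Gröbner basis.
Inter-reduce: drop elements whose leading term is divisible by another's, tail-reduce, and make monic.
Reduced Gröbner basis: {x + y**2 - y - 2, y**3 + 2*y**2 - y}.

Buchberger on the second generating set:
h_1 = -2*x*y + 2*x + y**2 + 3, LT = x*y.
h_2 = x*y + x - 2*y**2 - 2*y - 2, LT = x*y.

S(h_1,h_2): lcm = x*y. S = -2*x - 2*y**2 + 2*y - 3.
  reduce S modulo (h_1, h_2):
  remainder -2*x - 2*y**2 + 2*y - 3 ≠ 0; add k_3 = -2*x - 2*y**2 + 2*y - 3 to the basis.

S(h_1,k_3): lcm = x*y. S = -x - y**3 - 3*y**2 + 2*y + 2.
  reduce S modulo (h_1, h_2, k_3):
  remainder -y**3 - 2*y**2 + y ≠ 0; add k_4 = -y**3 - 2*y**2 + y to the basis.

The other S-polynomials (S(h_2,k_3), S(h_1,k_4), S(h_2,k_4), S(k_3,k_4)) all reduce to 0 modulo the current basis, so we have a Gröbner basis.
Inter-reduce: drop elements whose leading term is divisible by another's, tail-reduce, and make monic.
Reduced Gröbner basis: {x + y**2 - y - 2, y**3 + 2*y**2 - y}.

Same reduced basis, so the two generating sets span the same ideal.
The choice of monomial ordering does not affect the verdict — as long as both bases are computed under the same ordering, their equality decides ideal equality.

Yes, the ideals are equal.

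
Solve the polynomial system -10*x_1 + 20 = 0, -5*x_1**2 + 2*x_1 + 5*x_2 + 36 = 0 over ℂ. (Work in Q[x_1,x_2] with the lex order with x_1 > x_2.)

Compute a lex Gröbner basis by Buchberger's algorithm.
f_1 = -10*x_1 + 20, LT = x_1.
f_2 = -5*x_1**2 + 2*x_1 + 5*x_2 + 36, LT = x_1**2.

S(f_1,f_2): lcm = x_1**2. S = -8/5*x_1 + x_2 + 36/5.
  leading term x_1: subtract (4/25)·f_1 from -8/5*x_1 + x_2 + 36/5 → x_2 + 4
  leading term x_2: no divisor's leading term divides it; move x_2 to the remainder.
  leading term 1: no divisor's leading term divides it; move 4 to the remainder.
  remainder x_2 + 4 ≠ 0; add h_3 = x_2 + 4 to the basis.

S(f_1,h_3): leading monomials are coprime, so the S-polynomial reduces to 0 (Buchberger's first criterion).
S(f_2,h_3): leading monomials are coprime, so the S-polynomial reduces to 0 (Buchberger's first criterion).
Every S-polynomial of the final basis reduces to 0, so we have a Gröbner basis.
Inter-reduce: drop elements whose leading term is divisible by another's, tail-reduce, and make monic.
Reduced Gröbner basis: {x_1 - 2, x_2 + 4}.

The lex basis is triangular: the last element involves only x_2. Solving x_2 + 4 = 0 gives x_2 ∈ {-4}; substituting each value into the earlier elements determines the remaining variables.
  x_2 = -4: the earlier basis element becomes x_1 - 2 = 0, giving x_1 = 2 — point (2, -4).
Substituting each solution back into the original system confirms all equations vanish.

{(2, -4)}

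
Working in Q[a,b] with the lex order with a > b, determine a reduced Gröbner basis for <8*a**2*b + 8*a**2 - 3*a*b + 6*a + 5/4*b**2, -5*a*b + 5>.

G = {a + 5/32*b**3 - 3/8*b + 7/4, b**4 - 12/5*b**2 + 56/5*b + 32/5}

f_1 = 8*a**2*b + 8*a**2 - 3*a*b + 6*a + 5/4*b**2, LT = a**2*b.
f_2 = -5*a*b + 5, LT = a*b.

S(f_1,f_2): lcm = a**2*b. S = a**2 - 3/8*a*b + 7/4*a + 5/32*b**2.
  leading term a**2: no divisor's leading term divides it; move a**2 to the remainder.
  leading term a*b: subtract (3/40)·f_2 from -3/8*a*b + 7/4*a + 5/32*b**2 → 7/4*a + 5/32*b**2 - 3/8
  leading term a: no divisor's leading term divides it; move 7/4*a to the remainder.
  leading term b**2: no divisor's leading term divides it; move 5/32*b**2 to the remainder.
  leading term 1: no divisor's leading term divides it; move -3/8 to the remainder.
  remainder a**2 + 7/4*a + 5/32*b**2 - 3/8 ≠ 0; add g_3 = a**2 + 7/4*a + 5/32*b**2 - 3/8 to the basis.

S(f_1,g_3): lcm = a**2*b. S = a**2 - 17/8*a*b + 3/4*a - 5/32*b**3 + 5/32*b**2 + 3/8*b.
  leading term a**2: subtract (1)·g_3 from a**2 - 17/8*a*b + 3/4*a - 5/32*b**3 + 5/32*b**2 + 3/8*b → -17/8*a*b - a - 5/32*b**3 + 3/8*b + 3/8
  leading term a*b: subtract (17/40)·f_2 from -17/8*a*b - a - 5/32*b**3 + 3/8*b + 3/8 → -a - 5/32*b**3 + 3/8*b - 7/4
  leading term a: no divisor's leading term divides it; move -a to the remainder.
  leading term b**3: no divisor's leading term divides it; move -5/32*b**3 to the remainder.
  leading term b: no divisor's leading term divides it; move 3/8*b to the remainder.
  leading term 1: no divisor's leading term divides it; move -7/4 to the remainder.
  remainder -a - 5/32*b**3 + 3/8*b - 7/4 ≠ 0; add g_4 = -a - 5/32*b**3 + 3/8*b - 7/4 to the basis.

S(f_2,g_3): lcm = a**2*b. S = -7/4*a*b - a - 5/32*b**3 + 3/8*b.
  leading term a*b: subtract (7/20)·f_2 from -7/4*a*b - a - 5/32*b**3 + 3/8*b → -a - 5/32*b**3 + 3/8*b - 7/4
  leading term a: subtract (1)·g_4 from -a - 5/32*b**3 + 3/8*b - 7/4 → 0
  remainder 0.

S(f_1,g_4): lcm = a**2*b. S = a**2 - 5/32*a*b**4 + 3/8*a*b**2 - 17/8*a*b + 3/4*a + 5/32*b**2.
  leading term a**2: subtract (1)·g_3 from a**2 - 5/32*a*b**4 + 3/8*a*b**2 - 17/8*a*b + 3/4*a + 5/32*b**2 → -5/32*a*b**4 + 3/8*a*b**2 - 17/8*a*b - a + 3/8
  leading term a*b**4: subtract (1/32*b**3)·f_2 from -5/32*a*b**4 + 3/8*a*b**2 - 17/8*a*b - a + 3/8 → 3/8*a*b**2 - 17/8*a*b - a - 5/32*b**3 + 3/8
  leading term a*b**2: subtract (-3/40*b)·f_2 from 3/8*a*b**2 - 17/8*a*b - a - 5/32*b**3 + 3/8 → -17/8*a*b - a - 5/32*b**3 + 3/8*b + 3/8
  leading term a*b: subtract (17/40)·f_2 from -17/8*a*b - a - 5/32*b**3 + 3/8*b + 3/8 → -a - 5/32*b**3 + 3/8*b - 7/4
  leading term a: subtract (1)·g_4 from -a - 5/32*b**3 + 3/8*b - 7/4 → 0
  remainder 0.

S(f_2,g_4): lcm = a*b. S = -5/32*b**4 + 3/8*b**2 - 7/4*b - 1.
  leading term b**4: no divisor's leading term divides it; move -5/32*b**4 to the remainder.
  leading term b**2: no divisor's leading term divides it; move 3/8*b**2 to the remainder.
  leading term b: no divisor's leading term divides it; move -7/4*b to the remainder.
  leading term 1: no divisor's leading term divides it; move -1 to the remainder.
  remainder -5/32*b**4 + 3/8*b**2 - 7/4*b - 1 ≠ 0; add g_5 = -5/32*b**4 + 3/8*b**2 - 7/4*b - 1 to the basis.

S(g_3,g_4): lcm = a**2. S = -5/32*a*b**3 + 3/8*a*b + 5/32*b**2 - 3/8.
  leading term a*b**3: subtract (1/32*b**2)·f_2 from -5/32*a*b**3 + 3/8*a*b + 5/32*b**2 - 3/8 → 3/8*a*b - 3/8
  leading term a*b: subtract (-3/40)·f_2 from 3/8*a*b - 3/8 → 0
  remainder 0.

S(f_1,g_5): lcm = a**2*b**4. S = a**2*b**3 + 12/5*a**2*b**2 - 56/5*a**2*b - 32/5*a**2 - 3/8*a*b**4 + 3/4*a*b**3 + 5/32*b**5.
  leading term a**2*b**3: subtract (1/8*b**2)·f_1 from a**2*b**3 + 12/5*a**2*b**2 - 56/5*a**2*b - 32/5*a**2 - 3/8*a*b**4 + 3/4*a*b**3 + 5/32*b**5 → 7/5*a**2*b**2 - 56/5*a**2*b - 32/5*a**2 - 3/8*a*b**4 + 9/8*a*b**3 - 3/4*a*b**2 + 5/32*b**5 - 5/32*b**4
  leading term a**2*b**2: subtract (7/40*b)·f_1 from 7/5*a**2*b**2 - 56/5*a**2*b - 32/5*a**2 - 3/8*a*b**4 + 9/8*a*b**3 - 3/4*a*b**2 + 5/32*b**5 - 5/32*b**4 → -63/5*a**2*b - 32/5*a**2 - 3/8*a*b**4 + 9/8*a*b**3 - 9/40*a*b**2 - 21/20*a*b + 5/32*b**5 - 5/32*b**4 - 7/32*b**3
  leading term a**2*b: subtract (-63/40)·f_1 from -63/5*a**2*b - 32/5*a**2 - 3/8*a*b**4 + 9/8*a*b**3 - 9/40*a*b**2 - 21/20*a*b + 5/32*b**5 - 5/32*b**4 - 7/32*b**3 → 31/5*a**2 - 3/8*a*b**4 + 9/8*a*b**3 - 9/40*a*b**2 - 231/40*a*b + 189/20*a + 5/32*b**5 - 5/32*b**4 - 7/32*b**3 + 63/32*b**2
  leading term a**2: subtract (31/5)·g_3 from 31/5*a**2 - 3/8*a*b**4 + 9/8*a*b**3 - 9/40*a*b**2 - 231/40*a*b + 189/20*a + 5/32*b**5 - 5/32*b**4 - 7/32*b**3 + 63/32*b**2 → -3/8*a*b**4 + 9/8*a*b**3 - 9/40*a*b**2 - 231/40*a*b - 7/5*a + 5/32*b**5 - 5/32*b**4 - 7/32*b**3 + b**2 + 93/40
  leading term a*b**4: subtract (3/40*b**3)·f_2 from -3/8*a*b**4 + 9/8*a*b**3 - 9/40*a*b**2 - 231/40*a*b - 7/5*a + 5/32*b**5 - 5/32*b**4 - 7/32*b**3 + b**2 + 93/40 → 9/8*a*b**3 - 9/40*a*b**2 - 231/40*a*b - 7/5*a + 5/32*b**5 - 5/32*b**4 - 19/32*b**3 + b**2 + 93/40
  leading term a*b**3: subtract (-9/40*b**2)·f_2 from 9/8*a*b**3 - 9/40*a*b**2 - 231/40*a*b - 7/5*a + 5/32*b**5 - 5/32*b**4 - 19/32*b**3 + b**2 + 93/40 → -9/40*a*b**2 - 231/40*a*b - 7/5*a + 5/32*b**5 - 5/32*b**4 - 19/32*b**3 + 17/8*b**2 + 93/40
  leading term a*b**2: subtract (9/200*b)·f_2 from -9/40*a*b**2 - 231/40*a*b - 7/5*a + 5/32*b**5 - 5/32*b**4 - 19/32*b**3 + 17/8*b**2 + 93/40 → -231/40*a*b - 7/5*a + 5/32*b**5 - 5/32*b**4 - 19/32*b**3 + 17/8*b**2 - 9/40*b + 93/40
  leading term a*b: subtract (231/200)·f_2 from -231/40*a*b - 7/5*a + 5/32*b**5 - 5/32*b**4 - 19/32*b**3 + 17/8*b**2 - 9/40*b + 93/40 → -7/5*a + 5/32*b**5 - 5/32*b**4 - 19/32*b**3 + 17/8*b**2 - 9/40*b - 69/20
  leading term a: subtract (7/5)·g_4 from -7/5*a + 5/32*b**5 - 5/32*b**4 - 19/32*b**3 + 17/8*b**2 - 9/40*b - 69/20 → 5/32*b**5 - 5/32*b**4 - 3/8*b**3 + 17/8*b**2 - 3/4*b - 1
  leading term b**5: subtract (-b)·g_5 from 5/32*b**5 - 5/32*b**4 - 3/8*b**3 + 17/8*b**2 - 3/4*b - 1 → -5/32*b**4 + 3/8*b**2 - 7/4*b - 1
  leading term b**4: subtract (1)·g_5 from -5/32*b**4 + 3/8*b**2 - 7/4*b - 1 → 0
  remainder 0.

S(f_2,g_5): lcm = a*b**4. S = 12/5*a*b**2 - 56/5*a*b - 32/5*a - b**3.
  leading term a*b**2: subtract (-12/25*b)·f_2 from 12/5*a*b**2 - 56/5*a*b - 32/5*a - b**3 → -56/5*a*b - 32/5*a - b**3 + 12/5*b
  leading term a*b: subtract (56/25)·f_2 from -56/5*a*b - 32/5*a - b**3 + 12/5*b → -32/5*a - b**3 + 12/5*b - 56/5
  leading term a: subtract (32/5)·g_4 from -32/5*a - b**3 + 12/5*b - 56/5 → 0
  remainder 0.

S(g_3,g_5): leading monomials are coprime, so the S-polynomial reduces to 0 (Buchberger's first criterion).
S(g_4,g_5): leading monomials are coprime, so the S-polynomial reduces to 0 (Buchberger's first criterion).
Every S-polynomial of the final basis reduces to 0, so we have a Gröbner basis.
Inter-reduce: drop elements whose leading term is divisible by another's, tail-reduce, and make monic.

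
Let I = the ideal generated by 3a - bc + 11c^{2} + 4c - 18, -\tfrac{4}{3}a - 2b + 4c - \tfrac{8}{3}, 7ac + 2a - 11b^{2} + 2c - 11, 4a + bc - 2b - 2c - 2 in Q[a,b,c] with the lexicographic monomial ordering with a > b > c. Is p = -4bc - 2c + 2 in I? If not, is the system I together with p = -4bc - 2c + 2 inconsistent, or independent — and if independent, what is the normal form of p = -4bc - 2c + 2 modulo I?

First compute the reduced Gröbner basis of I by Buchberger's algorithm.
f_1 = 3a - bc + 11c^{2} + 4c - 18, LT = a.
f_2 = -\tfrac{4}{3}a - 2b + 4c - \tfrac{8}{3}, LT = a.
f_3 = 7ac + 2a - 11b^{2} + 2c - 11, LT = ac.
f_4 = 4a + bc - 2b - 2c - 2, LT = a.

S(f_1,f_2): lcm = a. S = -\tfrac{1}{3}bc - \tfrac{3}{2}b + \tfrac{11}{3}c^{2} + \tfrac{13}{3}c - 8.
  reduce S modulo (f_1, f_2, f_3, f_4):
  remainder -\tfrac{1}{3}bc - \tfrac{3}{2}b + \tfrac{11}{3}c^{2} + \tfrac{13}{3}c - 8 ≠ 0; add h_5 = -\tfrac{1}{3}bc - \tfrac{3}{2}b + \tfrac{11}{3}c^{2} + \tfrac{13}{3}c - 8 to the basis.

S(f_1,f_3): lcm = ac. S = -\tfrac{2}{7}a + \tfrac{11}{7}b^{2} - \tfrac{1}{3}bc^{2} + \tfrac{11}{3}c^{3} + \tfrac{4}{3}c^{2} - \tfrac{44}{7}c + \tfrac{11}{7}.
  reduce S modulo (f_1, f_2, f_3, f_4, h_5):
  remainder \tfrac{11}{7}b^{2} - \tfrac{177}{28}b + \tfrac{27}{2}c^{2} + \tfrac{285}{14}c - \tfrac{237}{7} ≠ 0; add h_6 = \tfrac{11}{7}b^{2} - \tfrac{177}{28}b + \tfrac{27}{2}c^{2} + \tfrac{285}{14}c - \tfrac{237}{7} to the basis.

S(f_1,f_4): lcm = a. S = -\tfrac{7}{12}bc + \tfrac{1}{2}b + \tfrac{11}{3}c^{2} + \tfrac{11}{6}c - \tfrac{11}{2}.
  reduce S modulo (f_1, f_2, f_3, f_4, h_5, h_6):
  remainder \tfrac{25}{8}b - \tfrac{11}{4}c^{2} - \tfrac{23}{4}c + \tfrac{17}{2} ≠ 0; add h_7 = \tfrac{25}{8}b - \tfrac{11}{4}c^{2} - \tfrac{23}{4}c + \tfrac{17}{2} to the basis.

S(f_3,f_4): lcm = ac. S = \tfrac{2}{7}a - \tfrac{11}{7}b^{2} - \tfrac{1}{4}bc^{2} + \tfrac{1}{2}bc + \tfrac{1}{2}c^{2} + \tfrac{11}{14}c - \tfrac{11}{7}.
  reduce S modulo (f_1, f_2, f_3, f_4, h_5, h_6, h_7):
  remainder -\tfrac{11}{4}c^{3} + \tfrac{65}{4}c^{2} + \tfrac{93}{4}c - \tfrac{147}{4} ≠ 0; add h_8 = -\tfrac{11}{4}c^{3} + \tfrac{65}{4}c^{2} + \tfrac{93}{4}c - \tfrac{147}{4} to the basis.

S(h_5,h_6): lcm = b^{2}c. S = \tfrac{9}{2}b^{2} - 11bc^{2} - \tfrac{395}{44}bc + 24b - \tfrac{189}{22}c^{3} - \tfrac{285}{22}c^{2} + \tfrac{237}{11}c.
  reduce S modulo (f_1, f_2, f_3, f_4, h_5, h_6, h_7, h_8):
  remainder -\tfrac{3860191}{6050}c^{2} - \tfrac{3627863}{6050}c + \tfrac{3744027}{3025} ≠ 0; add h_9 = -\tfrac{3860191}{6050}c^{2} - \tfrac{3627863}{6050}c + \tfrac{3744027}{3025} to the basis.

S(h_6,h_7): lcm = b^{2}. S = \tfrac{22}{25}bc^{2} + \tfrac{46}{25}bc - \tfrac{7417}{1100}b + \tfrac{189}{22}c^{2} + \tfrac{285}{22}c - \tfrac{237}{11}.
  reduce S modulo (f_1, f_2, f_3, f_4, h_5, h_6, h_7, h_8, h_9):
  remainder -\tfrac{1823924774}{1061552525}c + \tfrac{1823924774}{1061552525} ≠ 0; add h_10 = -\tfrac{1823924774}{1061552525}c + \tfrac{1823924774}{1061552525} to the basis.

The other S-polynomials (S(f_2,f_3), S(f_2,f_4), S(f_1,h_5), S(f_2,h_5), S(f_3,h_5), S(f_4,h_5), S(f_1,h_6), S(f_2,h_6), S(f_3,h_6), S(f_4,h_6), S(f_1,h_7), S(f_2,h_7), S(f_3,h_7), S(f_4,h_7), S(h_5,h_7), S(f_1,h_8), S(f_2,h_8), S(f_3,h_8), S(f_4,h_8), S(h_5,h_8), S(h_6,h_8), S(h_7,h_8), S(f_1,h_9), S(f_2,h_9), S(f_3,h_9), S(f_4,h_9), S(h_5,h_9), S(h_6,h_9), S(h_7,h_9), S(h_8,h_9), S(f_1,h_10), S(f_2,h_10), S(f_3,h_10), S(f_4,h_10), S(h_5,h_10), S(h_6,h_10), S(h_7,h_10), S(h_8,h_10), S(h_9,h_10)) all reduce to 0 modulo the current basis, so we have a Gröbner basis.
Inter-reduce: drop elements whose leading term is divisible by another's, tail-reduce, and make monic.
Reduced Gröbner basis: {a - 1, b, c - 1}.
Label its elements g_1 = a - 1, g_2 = b, g_3 = c - 1.

Reduce p = -4bc - 2c + 2 modulo G:
  leading term bc: subtract (-4c)·g_2 from -4bc - 2c + 2 → -2c + 2
  leading term c: subtract (-2)·g_3 from -2c + 2 → 0
  normal form = 0.
Since the normal form is 0, p ∈ I.

Ideal membership is decidable via reduction modulo a Gröbner basis.

-4bc - 2c + 2 lies in I (it reduces to 0).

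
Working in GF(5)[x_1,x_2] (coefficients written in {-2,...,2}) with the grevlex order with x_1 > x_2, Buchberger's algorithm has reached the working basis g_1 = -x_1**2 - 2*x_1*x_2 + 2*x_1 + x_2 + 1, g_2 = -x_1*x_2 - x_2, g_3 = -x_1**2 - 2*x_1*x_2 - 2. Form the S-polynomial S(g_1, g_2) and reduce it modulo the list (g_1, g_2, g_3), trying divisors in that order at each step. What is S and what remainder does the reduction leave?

S(g_1, g_2) = 2*x_1*x_2**2 + 2*x_1*x_2 - x_2**2 - x_2; remainder on division = 2*x_2**2 + 2*x_2.

lcm(LM(g_1), LM(g_2)) = x_1**2*x_2.
S = (lcm/LT(g_1))·g_1 − (lcm/LT(g_2))·g_2 = 2*x_1*x_2**2 + 2*x_1*x_2 - x_2**2 - x_2.
Reduce S modulo (g_1, g_2, g_3) in that order:
  leading term x_1*x_2**2: subtract (-2*x_2)·g_2 from 2*x_1*x_2**2 + 2*x_1*x_2 - x_2**2 - x_2 → 2*x_1*x_2 + 2*x_2**2 - x_2
  leading term x_1*x_2: subtract (-2)·g_2 from 2*x_1*x_2 + 2*x_2**2 - x_2 → 2*x_2**2 + 2*x_2
  leading term x_2**2: no divisor's leading term divides it; move 2*x_2**2 to the remainder.
  leading term x_2: no divisor's leading term divides it; move 2*x_2 to the remainder.
The remainder 2*x_2**2 + 2*x_2 is nonzero, so it would be added as the next basis element.
An S-polynomial is built so that the two leading terms cancel; whether anything survives reduction is exactly the Gröbner-basis criterion.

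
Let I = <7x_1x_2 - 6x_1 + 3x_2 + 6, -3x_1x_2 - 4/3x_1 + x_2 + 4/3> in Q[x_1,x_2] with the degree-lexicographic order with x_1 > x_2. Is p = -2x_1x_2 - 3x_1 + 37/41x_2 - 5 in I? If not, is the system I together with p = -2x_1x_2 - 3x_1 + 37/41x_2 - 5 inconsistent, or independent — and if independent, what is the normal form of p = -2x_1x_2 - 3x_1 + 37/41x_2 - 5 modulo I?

Adjoining -2x_1x_2 - 3x_1 + 37/41x_2 - 5 makes the ideal the whole ring: the system is inconsistent.

First compute the reduced Gröbner basis of I by Buchberger's algorithm.
f_1 = 7x_1x_2 - 6x_1 + 3x_2 + 6, LT = x_1x_2.
f_2 = -3x_1x_2 - 4/3x_1 + x_2 + 4/3, LT = x_1x_2.

S(f_1,f_2): lcm = x_1x_2. S = -82/63x_1 + 16/21x_2 + 82/63.
  leading term x_1: no divisor's leading term divides it; move -82/63x_1 to the remainder.
  leading term x_2: no divisor's leading term divides it; move 16/21x_2 to the remainder.
  leading term 1: no divisor's leading term divides it; move 82/63 to the remainder.
  remainder -82/63x_1 + 16/21x_2 + 82/63 ≠ 0; add h_3 = -82/63x_1 + 16/21x_2 + 82/63 to the basis.

S(f_1,h_3): lcm = x_1x_2. S = 24/41x_2^2 - 6/7x_1 + 10/7x_2 + 6/7.
  leading term x_2^2: no divisor's leading term divides it; move 24/41x_2^2 to the remainder.
  leading term x_1: subtract (27/41)·h_3 from -6/7x_1 + 10/7x_2 + 6/7 → 38/41x_2
  leading term x_2: no divisor's leading term divides it; move 38/41x_2 to the remainder.
  remainder 24/41x_2^2 + 38/41x_2 ≠ 0; add h_4 = 24/41x_2^2 + 38/41x_2 to the basis.

The other S-polynomials (S(f_2,h_3), S(f_1,h_4), S(f_2,h_4), S(h_3,h_4)) all reduce to 0 modulo the current basis, so we have a Gröbner basis.
Inter-reduce: drop elements whose leading term is divisible by another's, tail-reduce, and make monic.
Reduced Gröbner basis: {x_2^2 + 19/12x_2, x_1 - 24/41x_2 - 1}.
Label its elements g_1 = x_2^2 + 19/12x_2, g_2 = x_1 - 24/41x_2 - 1.

Reduce p = -2x_1x_2 - 3x_1 + 37/41x_2 - 5 modulo G:
  leading term x_1x_2: subtract (-2x_2)·g_2 from -2x_1x_2 - 3x_1 + 37/41x_2 - 5 → -48/41x_2^2 - 3x_1 - 45/41x_2 - 5
  leading term x_2^2: subtract (-48/41)·g_1 from -48/41x_2^2 - 3x_1 - 45/41x_2 - 5 → -3x_1 + 31/41x_2 - 5
  leading term x_1: subtract (-3)·g_2 from -3x_1 + 31/41x_2 - 5 → -x_2 - 8
  leading term x_2: no divisor's leading term divides it; move -x_2 to the remainder.
  leading term 1: no divisor's leading term divides it; move -8 to the remainder.
  normal form = -x_2 - 8.
The normal form is nonzero, so p ∉ I. Since p minus its normal form lies in I, I + (p) = I + (r) where r = -x_2 - 8; decide whether this ideal is the whole ring.
Run Buchberger on G together with r (pairs among the g_i already reduce to 0 since G is a Gröbner basis):
g_1 = x_2^2 + 19/12x_2, LT = x_2^2.
g_2 = x_1 - 24/41x_2 - 1, LT = x_1.
r = -x_2 - 8, LT = x_2.

S(g_1,r): lcm = x_2^2. S = -77/12x_2.
  leading term x_2: subtract (77/12)·r from -77/12x_2 → 154/3
  leading term 1: no divisor's leading term divides it; move 154/3 to the remainder.
  remainder 154/3 ≠ 0; add m_4 = 154/3 to the basis.

The other S-polynomials (S(g_1,g_2), S(g_2,r), S(g_1,m_4), S(g_2,m_4), S(r,m_4)) all reduce to 0 modulo the current basis, so we have a Gröbner basis.
Inter-reduce: drop elements whose leading term is divisible by another's, tail-reduce, and make monic.
Reduced Gröbner basis: {1}.
The reduced Gröbner basis of I + (p) is {1}: the ideal is the whole ring, so the enlarged system has no common solution — adjoining p is inconsistent.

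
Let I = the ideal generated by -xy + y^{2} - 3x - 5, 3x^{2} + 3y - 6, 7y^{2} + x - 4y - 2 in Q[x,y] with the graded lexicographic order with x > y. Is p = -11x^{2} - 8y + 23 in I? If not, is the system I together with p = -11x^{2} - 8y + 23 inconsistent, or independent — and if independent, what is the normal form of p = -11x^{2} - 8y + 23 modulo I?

First compute the reduced Gröbner basis of I by Buchberger's algorithm.
f_1 = -xy + y^{2} - 3x - 5, LT = xy.
f_2 = 3x^{2} + 3y - 6, LT = x^{2}.
f_3 = 7y^{2} + x - 4y - 2, LT = y^{2}.

S(f_1,f_2): lcm = x^{2}y. S = -xy^{2} + 3x^{2} - y^{2} + 5x + 2y.
  leading term xy^{2}: subtract (y)·f_1 from -xy^{2} + 3x^{2} - y^{2} + 5x + 2y → -y^{3} + 3x^{2} + 3xy - y^{2} + 5x + 7y
  leading term y^{3}: subtract (-\tfrac{1}{7}y)·f_3 from -y^{3} + 3x^{2} + 3xy - y^{2} + 5x + 7y → 3x^{2} + \tfrac{22}{7}xy - \tfrac{11}{7}y^{2} + 5x + \tfrac{47}{7}y
  leading term x^{2}: subtract (1)·f_2 from 3x^{2} + \tfrac{22}{7}xy - \tfrac{11}{7}y^{2} + 5x + \tfrac{47}{7}y → \tfrac{22}{7}xy - \tfrac{11}{7}y^{2} + 5x + \tfrac{26}{7}y + 6
  leading term xy: subtract (-\tfrac{22}{7})·f_1 from \tfrac{22}{7}xy - \tfrac{11}{7}y^{2} + 5x + \tfrac{26}{7}y + 6 → \tfrac{11}{7}y^{2} - \tfrac{31}{7}x + \tfrac{26}{7}y - \tfrac{68}{7}
  leading term y^{2}: subtract (\tfrac{11}{49})·f_3 from \tfrac{11}{7}y^{2} - \tfrac{31}{7}x + \tfrac{26}{7}y - \tfrac{68}{7} → -\tfrac{228}{49}x + \tfrac{226}{49}y - \tfrac{454}{49}
  leading term x: no divisor's leading term divides it; move -\tfrac{228}{49}x to the remainder.
  leading term y: no divisor's leading term divides it; move \tfrac{226}{49}y to the remainder.
  leading term 1: no divisor's leading term divides it; move -\tfrac{454}{49} to the remainder.
  remainder -\tfrac{228}{49}x + \tfrac{226}{49}y - \tfrac{454}{49} ≠ 0; add h_4 = -\tfrac{228}{49}x + \tfrac{226}{49}y - \tfrac{454}{49} to the basis.

S(f_1,f_3): lcm = xy^{2}. S = -y^{3} - \tfrac{1}{7}x^{2} + \tfrac{25}{7}xy + \tfrac{2}{7}x + 5y.
  leading term y^{3}: subtract (-\tfrac{1}{7}y)·f_3 from -y^{3} - \tfrac{1}{7}x^{2} + \tfrac{25}{7}xy + \tfrac{2}{7}x + 5y → -\tfrac{1}{7}x^{2} + \tfrac{26}{7}xy - \tfrac{4}{7}y^{2} + \tfrac{2}{7}x + \tfrac{33}{7}y
  leading term x^{2}: subtract (-\tfrac{1}{21})·f_2 from -\tfrac{1}{7}x^{2} + \tfrac{26}{7}xy - \tfrac{4}{7}y^{2} + \tfrac{2}{7}x + \tfrac{33}{7}y → \tfrac{26}{7}xy - \tfrac{4}{7}y^{2} + \tfrac{2}{7}x + \tfrac{34}{7}y - \tfrac{2}{7}
  leading term xy: subtract (-\tfrac{26}{7})·f_1 from \tfrac{26}{7}xy - \tfrac{4}{7}y^{2} + \tfrac{2}{7}x + \tfrac{34}{7}y - \tfrac{2}{7} → \tfrac{22}{7}y^{2} - \tfrac{76}{7}x + \tfrac{34}{7}y - \tfrac{132}{7}
  leading term y^{2}: subtract (\tfrac{22}{49})·f_3 from \tfrac{22}{7}y^{2} - \tfrac{76}{7}x + \tfrac{34}{7}y - \tfrac{132}{7} → -\tfrac{554}{49}x + \tfrac{326}{49}y - \tfrac{880}{49}
  leading term x: subtract (\tfrac{277}{114})·h_4 from -\tfrac{554}{49}x + \tfrac{326}{49}y - \tfrac{880}{49} → -\tfrac{1817}{399}y + \tfrac{1817}{399}
  leading term y: no divisor's leading term divides it; move -\tfrac{1817}{399}y to the remainder.
  leading term 1: no divisor's leading term divides it; move \tfrac{1817}{399} to the remainder.
  remainder -\tfrac{1817}{399}y + \tfrac{1817}{399} ≠ 0; add h_5 = -\tfrac{1817}{399}y + \tfrac{1817}{399} to the basis.

The other S-polynomials (S(f_2,f_3), S(f_1,h_4), S(f_2,h_4), S(f_3,h_4), S(f_1,h_5), S(f_2,h_5), S(f_3,h_5), S(h_4,h_5)) all reduce to 0 modulo the current basis, so we have a Gröbner basis.
Inter-reduce: drop elements whose leading term is divisible by another's, tail-reduce, and make monic.
Reduced Gröbner basis: {x + 1, y - 1}.
Label its elements g_1 = x + 1, g_2 = y - 1.

Reduce p = -11x^{2} - 8y + 23 modulo G:
  leading term x^{2}: subtract (-11x)·g_1 from -11x^{2} - 8y + 23 → 11x - 8y + 23
  leading term x: subtract (11)·g_1 from 11x - 8y + 23 → -8y + 12
  leading term y: subtract (-8)·g_2 from -8y + 12 → 4
  leading term 1: no divisor's leading term divides it; move 4 to the remainder.
  normal form = 4.
The normal form is nonzero, so p ∉ I. Since p minus its normal form lies in I, I + (p) = I + (r) where r = 4; decide whether this ideal is the whole ring.
Here r = 4 is a nonzero constant, hence a unit: 1 ∈ I + (p), the Gröbner basis of I + (p) is {1}, and the enlarged system has no common solution — adjoining p is inconsistent.

Adjoining -11x^{2} - 8y + 23 makes the ideal the whole ring: the system is inconsistent.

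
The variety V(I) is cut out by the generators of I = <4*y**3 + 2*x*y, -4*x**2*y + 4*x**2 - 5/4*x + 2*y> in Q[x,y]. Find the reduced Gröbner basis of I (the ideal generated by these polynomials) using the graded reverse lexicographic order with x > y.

f_1 = 4*y**3 + 2*x*y, LT = y**3.
f_2 = -4*x**2*y + 4*x**2 - 5/4*x + 2*y, LT = x**2*y.

S(f_1,f_2): lcm = x**2*y**3. S = 1/2*x**3*y + x**2*y**2 - 5/16*x*y**2 + 1/2*y**3.
  leading term x**3*y: subtract (-1/8*x)·f_2 from 1/2*x**3*y + x**2*y**2 - 5/16*x*y**2 + 1/2*y**3 → x**2*y**2 + 1/2*x**3 - 5/16*x*y**2 + 1/2*y**3 - 5/32*x**2 + 1/4*x*y
  leading term x**2*y**2: subtract (-1/4*y)·f_2 from x**2*y**2 + 1/2*x**3 - 5/16*x*y**2 + 1/2*y**3 - 5/32*x**2 + 1/4*x*y → 1/2*x**3 + x**2*y - 5/16*x*y**2 + 1/2*y**3 - 5/32*x**2 - 1/16*x*y + 1/2*y**2
  leading term x**3: no divisor's leading term divides it; move 1/2*x**3 to the remainder.
  leading term x**2*y: subtract (-1/4)·f_2 from x**2*y - 5/16*x*y**2 + 1/2*y**3 - 5/32*x**2 - 1/16*x*y + 1/2*y**2 → -5/16*x*y**2 + 1/2*y**3 + 27/32*x**2 - 1/16*x*y + 1/2*y**2 - 5/16*x + 1/2*y
  leading term x*y**2: no divisor's leading term divides it; move -5/16*x*y**2 to the remainder.
  leading term y**3: subtract (1/8)·f_1 from 1/2*y**3 + 27/32*x**2 - 1/16*x*y + 1/2*y**2 - 5/16*x + 1/2*y → 27/32*x**2 - 5/16*x*y + 1/2*y**2 - 5/16*x + 1/2*y
  leading term x**2: no divisor's leading term divides it; move 27/32*x**2 to the remainder.
  leading term x*y: no divisor's leading term divides it; move -5/16*x*y to the remainder.
  leading term y**2: no divisor's leading term divides it; move 1/2*y**2 to the remainder.
  leading term x: no divisor's leading term divides it; move -5/16*x to the remainder.
  leading term y: no divisor's leading term divides it; move 1/2*y to the remainder.
  remainder 1/2*x**3 - 5/16*x*y**2 + 27/32*x**2 - 5/16*x*y + 1/2*y**2 - 5/16*x + 1/2*y ≠ 0; add g_3 = 1/2*x**3 - 5/16*x*y**2 + 27/32*x**2 - 5/16*x*y + 1/2*y**2 - 5/16*x + 1/2*y to the basis.

The other S-polynomials (S(f_1,g_3), S(f_2,g_3)) all reduce to 0 modulo the current basis, so we have a Gröbner basis.

G = {x**3 - 5/8*x*y**2 + 27/16*x**2 - 5/8*x*y + y**2 - 5/8*x + y, x**2*y - x**2 + 5/16*x - 1/2*y, y**3 + 1/2*x*y}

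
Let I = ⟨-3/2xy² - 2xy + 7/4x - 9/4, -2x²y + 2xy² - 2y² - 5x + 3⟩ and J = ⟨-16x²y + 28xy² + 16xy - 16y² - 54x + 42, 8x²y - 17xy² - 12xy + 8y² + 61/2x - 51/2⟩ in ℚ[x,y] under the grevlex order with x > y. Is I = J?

Yes, the ideals are equal.

For a fixed monomial order, each ideal has a unique reduced Gröbner basis; comparing bases decides equality.
Buchberger on the first generating set:
f_1 = -3/2xy² - 2xy + 7/4x - 9/4, LT = xy².
f_2 = -2x²y + 2xy² - 2y² - 5x + 3, LT = x²y.

S(f_1,f_2): lcm = x²y². S = xy³ + 4/3x²y - y³ - 7/6x² - 5/2xy + 3/2x + 3/2y.
  reduce S modulo (f_1, f_2):
  remainder -y³ - 7/6x² - 4/3xy - 4/3y² - 11/6x + 2 ≠ 0; add g_3 = -y³ - 7/6x² - 4/3xy - 4/3y² - 11/6x + 2 to the basis.

S(f_1,g_3): lcm = xy³. S = -7/6x³ - 4/3x²y - 11/6x² - 7/6xy + 2x + 3/2y.
  reduce S modulo (f_1, f_2, g_3):
  remainder -7/6x³ - 11/6x² + 11/18xy + 4/3y² + 34/9x + 3/2y ≠ 0; add g_4 = -7/6x³ - 11/6x² + 11/18xy + 4/3y² + 34/9x + 3/2y to the basis.

The other S-polynomials (S(f_2,g_3), S(f_1,g_4), S(f_2,g_4), S(g_3,g_4)) all reduce to 0 modulo the current basis, so we have a Gröbner basis.
Inter-reduce: drop elements whose leading term is divisible by another's, tail-reduce, and make monic.
Reduced Gröbner basis: {x³ + 11/7x² - 11/21xy - 8/7y² - 68/21x - 9/7y, x²y + 4/3xy + y² + 4/3x, xy² + 4/3xy - 7/6x + 3/2, y³ + 7/6x² + 4/3xy + 4/3y² + 11/6x - 2}.

Buchberger on the second generating set:
h_1 = -16x²y + 28xy² + 16xy - 16y² - 54x + 42, LT = x²y.
h_2 = 8x²y - 17xy² - 12xy + 8y² + 61/2x - 51/2, LT = x²y.

S(h_1,h_2): lcm = x²y. S = ⅜xy² + ½xy - 7/16x + 9/16.
  reduce S modulo (h_1, h_2):
  remainder ⅜xy² + ½xy - 7/16x + 9/16 ≠ 0; add k_3 = ⅜xy² + ½xy - 7/16x + 9/16 to the basis.

S(h_1,k_3): lcm = x²y². S = -7/4xy³ - 4/3x²y - xy² + y³ + 7/6x² + 27/8xy - 3/2x - 21/8y.
  reduce S modulo (h_1, h_2, k_3):
  remainder y³ + 7/6x² + 4/3xy + 4/3y² + 11/6x - 2 ≠ 0; add k_4 = y³ + 7/6x² + 4/3xy + 4/3y² + 11/6x - 2 to the basis.

S(h_1,k_4): lcm = x²y³. S = -7/4xy⁴ - 7/6x⁴ - 4/3x³y - 4/3x²y² - xy³ + y⁴ - 11/6x³ + 27/8xy² + 2x² - 21/8y².
  reduce S modulo (h_1, h_2, k_3, k_4):
  remainder -7/6x⁴ - 11/6x³ + 34/9x² - 59/54xy - 11/18y² + 20/27x - 2 ≠ 0; add k_5 = -7/6x⁴ - 11/6x³ + 34/9x² - 59/54xy - 11/18y² + 20/27x - 2 to the basis.

S(k_3,k_4): lcm = xy³. S = -7/6x³ - 4/3x²y - 11/6x² - 7/6xy + 2x + 3/2y.
  reduce S modulo (h_1, h_2, k_3, k_4, k_5):
  remainder -7/6x³ - 11/6x² + 11/18xy + 4/3y² + 34/9x + 3/2y ≠ 0; add k_6 = -7/6x³ - 11/6x² + 11/18xy + 4/3y² + 34/9x + 3/2y to the basis.

The other S-polynomials (S(h_2,k_3), S(h_2,k_4), S(h_1,k_5), S(h_2,k_5), S(k_3,k_5), S(k_4,k_5), S(h_1,k_6), S(h_2,k_6), S(k_3,k_6), S(k_4,k_6), S(k_5,k_6)) all reduce to 0 modulo the current basis, so we have a Gröbner basis.
Inter-reduce: drop elements whose leading term is divisible by another's, tail-reduce, and make monic.
Reduced Gröbner basis: {x³ + 11/7x² - 11/21xy - 8/7y² - 68/21x - 9/7y, x²y + 4/3xy + y² + 4/3x, xy² + 4/3xy - 7/6x + 3/2, y³ + 7/6x² + 4/3xy + 4/3y² + 11/6x - 2}.

These coincide, so the ideals are equal.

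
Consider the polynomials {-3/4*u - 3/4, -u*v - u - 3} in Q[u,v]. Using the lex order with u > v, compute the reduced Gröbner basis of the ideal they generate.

G = {u + 1, v - 2}

f_1 = -3/4*u - 3/4, LT = u.
f_2 = -u*v - u - 3, LT = u*v.

S(f_1,f_2): lcm = u*v. S = -u + v - 3.
  reduce S modulo (f_1, f_2):
  remainder v - 2 ≠ 0; add g_3 = v - 2 to the basis.

The other S-polynomials (S(f_1,g_3), S(f_2,g_3)) all reduce to 0 modulo the current basis, so we have a Gröbner basis.
Inter-reduce: drop elements whose leading term is divisible by another's, tail-reduce, and make monic.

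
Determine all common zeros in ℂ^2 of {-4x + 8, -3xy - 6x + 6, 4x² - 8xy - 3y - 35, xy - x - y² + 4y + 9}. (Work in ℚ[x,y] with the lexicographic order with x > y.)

Compute a lex Gröbner basis by Buchberger's algorithm.
f_1 = -4x + 8, LT = x.
f_2 = -3xy - 6x + 6, LT = xy.
f_3 = 4x² - 8xy - 3y - 35, LT = x².
f_4 = xy - x - y² + 4y + 9, LT = xy.

S(f_1,f_2): lcm = xy. S = -2x - 2y + 2.
  leading term x: subtract (½)·f_1 from -2x - 2y + 2 → -2y - 2
  leading term y: no divisor's leading term divides it; move -2y to the remainder.
  leading term 1: no divisor's leading term divides it; move -2 to the remainder.
  remainder -2y - 2 ≠ 0; add h_5 = -2y - 2 to the basis.

The other S-polynomials (S(f_1,f_3), S(f_1,f_4), S(f_2,f_3), S(f_2,f_4), S(f_3,f_4), S(f_1,h_5), S(f_2,h_5), S(f_3,h_5), S(f_4,h_5)) all reduce to 0 modulo the current basis, so we have a Gröbner basis.
Inter-reduce: drop elements whose leading term is divisible by another's, tail-reduce, and make monic.
Reduced Gröbner basis: {x - 2, y + 1}.

Since the basis is lex-ordered, y + 1 is univariate in y. Its roots are {-1}. Back-substituting each root into the other basis elements fixes the other coordinates.
  y = -1: the earlier basis element becomes x - 2 = 0, giving x = 2 — point (2, -1).
Each listed point satisfies every original equation (direct substitution).
A lex Gröbner basis triangularizes the system, enabling back-substitution.

{(2, -1)}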